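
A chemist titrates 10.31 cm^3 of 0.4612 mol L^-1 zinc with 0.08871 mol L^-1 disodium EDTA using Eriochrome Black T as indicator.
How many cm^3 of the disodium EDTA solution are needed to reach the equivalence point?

53.60 mL

Zn^2+ + EDTA^4- → [Zn(EDTA)]^2-
n(Zn2+) = 0.01031 L × 0.4612 mol/L = 4.755 × 10^-3 mol
n(EDTA) = 4.755 × 10^-3 mol (1:1 stoichiometry)
V(EDTA) = 4.755 × 10^-3 mol / 0.08871 mol/L = 0.05360 L = 53.60 mL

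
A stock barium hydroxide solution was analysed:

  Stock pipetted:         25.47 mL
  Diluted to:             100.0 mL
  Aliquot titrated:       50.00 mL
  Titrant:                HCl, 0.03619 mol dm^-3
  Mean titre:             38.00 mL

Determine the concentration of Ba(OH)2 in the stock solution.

Ba(OH)2 + 2 HCl → BaCl2 + 2 H2O
n(HCl) = 0.03800 × 0.03619 = 1.375 × 10^-3 mol
From the 1:2 ratio, n(Ba(OH)2) in the aliquot = 1/2 × 1.375 × 10^-3 = 6.876 × 10^-4 mol
[Ba(OH)2]_dilute = 6.876 × 10^-4 / 0.05000 = 0.01375 mol/L
Dilution factor = 100.0 / 25.47 = 3.926
[Ba(OH)2]_stock = 0.01375 × 3.926 = 0.05399 mol/L

0.05399 mol/L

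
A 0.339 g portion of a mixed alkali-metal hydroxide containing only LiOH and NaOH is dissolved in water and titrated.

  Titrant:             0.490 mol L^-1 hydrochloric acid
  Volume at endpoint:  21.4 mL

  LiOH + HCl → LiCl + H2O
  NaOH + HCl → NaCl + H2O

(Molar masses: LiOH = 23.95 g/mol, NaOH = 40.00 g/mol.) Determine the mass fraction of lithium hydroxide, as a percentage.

n(HCl) = 0.0214 × 0.490 = 0.0105 mol
Let x = n(LiOH), y = n(NaOH).
Titrant: 1x + 1y = 0.0105;  mass: 23.95x + 40.00y = 0.339
Solving, x = 5.01 × 10^-3 mol, y = 5.47 × 10^-3 mol
mass of LiOH = 5.01 × 10^-3 × 23.95 = 0.120 g
% LiOH = 0.120 / 0.339 × 100 = 35.4 %

35.4 %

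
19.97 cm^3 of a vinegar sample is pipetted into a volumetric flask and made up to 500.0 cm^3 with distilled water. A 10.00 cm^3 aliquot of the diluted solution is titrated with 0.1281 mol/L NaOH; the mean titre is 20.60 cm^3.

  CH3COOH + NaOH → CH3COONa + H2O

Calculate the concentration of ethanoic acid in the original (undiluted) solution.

6.607 mol/L

n(NaOH) = 0.02060 × 0.1281 = 2.639 × 10^-3 mol
n(CH3COOH) in the aliquot = 2.639 × 10^-3 mol (1:1 ratio)
[CH3COOH]_dilute = 2.639 × 10^-3 / 0.01000 = 0.2639 mol/L
Dilution factor = 500.0 / 19.97 = 25.04
[CH3COOH]_stock = 0.2639 × 25.04 = 6.607 mol/L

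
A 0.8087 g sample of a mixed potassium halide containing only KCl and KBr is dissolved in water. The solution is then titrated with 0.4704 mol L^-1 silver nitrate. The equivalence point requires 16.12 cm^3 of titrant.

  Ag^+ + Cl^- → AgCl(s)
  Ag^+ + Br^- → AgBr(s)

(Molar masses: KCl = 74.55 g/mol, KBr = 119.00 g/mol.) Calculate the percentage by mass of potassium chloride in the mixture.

n(AgNO3) = 0.01612 × 0.4704 = 7.583 × 10^-3 mol
Let x = n(KCl), y = n(KBr).
Titrant: 1x + 1y = 7.583 × 10^-3;  mass: 74.55x + 119.00y = 0.8087
Solving, x = 2.107 × 10^-3 mol, y = 5.476 × 10^-3 mol
mass of KCl = 2.107 × 10^-3 × 74.55 = 0.1571 g
% KCl = 0.1571 / 0.8087 × 100 = 19.42 %

19.42 %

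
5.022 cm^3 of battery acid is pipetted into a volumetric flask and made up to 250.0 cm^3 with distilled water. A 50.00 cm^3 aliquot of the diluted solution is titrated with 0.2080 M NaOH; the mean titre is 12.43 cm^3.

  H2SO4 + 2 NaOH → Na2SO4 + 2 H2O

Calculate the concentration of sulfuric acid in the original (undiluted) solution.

n(NaOH) = 0.01243 × 0.2080 = 2.585 × 10^-3 mol
From the 1:2 ratio, n(H2SO4) in the aliquot = 1/2 × 2.585 × 10^-3 = 1.293 × 10^-3 mol
[H2SO4]_dilute = 1.293 × 10^-3 / 0.05000 = 0.02585 mol/L
Dilution factor = 250.0 / 5.022 = 49.78
[H2SO4]_stock = 0.02585 × 49.78 = 1.287 mol/L

1.287 M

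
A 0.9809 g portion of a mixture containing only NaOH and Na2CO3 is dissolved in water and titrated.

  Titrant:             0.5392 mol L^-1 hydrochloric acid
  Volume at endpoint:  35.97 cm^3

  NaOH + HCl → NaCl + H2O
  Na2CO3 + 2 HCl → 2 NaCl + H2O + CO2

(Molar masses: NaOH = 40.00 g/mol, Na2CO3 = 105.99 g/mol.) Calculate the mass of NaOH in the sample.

0.1445 g

n(HCl) = 0.03597 × 0.5392 = 0.01940 mol
Let x = n(NaOH), y = n(Na2CO3).
Titrant: 1x + 2y = 0.01940;  mass: 40.00x + 105.99y = 0.9809
Solving, x = 3.612 × 10^-3 mol, y = 7.891 × 10^-3 mol
mass of NaOH = 3.612 × 10^-3 × 40.00 = 0.1445 g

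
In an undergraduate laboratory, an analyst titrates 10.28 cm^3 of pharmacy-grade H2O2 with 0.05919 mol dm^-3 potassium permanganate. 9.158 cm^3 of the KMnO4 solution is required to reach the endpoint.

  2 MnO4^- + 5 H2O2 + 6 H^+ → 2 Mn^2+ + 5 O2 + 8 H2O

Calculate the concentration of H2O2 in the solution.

n(KMnO4) = 0.009158 L × 0.05919 mol/L = 5.421 × 10^-4 mol
From the 5:2 mole ratio, n(H2O2) = 5/2 × 5.421 × 10^-4 = 1.355 × 10^-3 mol
[H2O2] = 1.355 × 10^-3 mol / 0.01028 L = 0.1318 mol/L

0.1318 mol/L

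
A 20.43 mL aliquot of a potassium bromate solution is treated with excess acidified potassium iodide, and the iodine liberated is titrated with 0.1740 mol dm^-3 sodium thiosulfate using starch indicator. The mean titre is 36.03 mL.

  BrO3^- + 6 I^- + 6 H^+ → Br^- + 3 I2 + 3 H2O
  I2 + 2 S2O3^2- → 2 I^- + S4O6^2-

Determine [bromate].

n(S2O3^2-) = 0.03603 × 0.1740 = 6.269 × 10^-3 mol
n(I2) = n(S2O3^2-)/2 = 3.135 × 10^-3 mol
From the 1:3 ratio, n(BrO3^-) in the aliquot = 1/3 × 3.135 × 10^-3 = 1.045 × 10^-3 mol
[BrO3^-] = 1.045 × 10^-3 / 0.02043 = 0.05114 mol/L

0.05114 mol/L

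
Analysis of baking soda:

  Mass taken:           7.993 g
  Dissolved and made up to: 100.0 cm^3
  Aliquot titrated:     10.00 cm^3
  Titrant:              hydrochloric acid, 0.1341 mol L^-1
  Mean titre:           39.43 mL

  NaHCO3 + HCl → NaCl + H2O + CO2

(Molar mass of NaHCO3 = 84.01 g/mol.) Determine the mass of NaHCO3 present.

n(HCl) per titration = 0.03943 × 0.1341 = 5.288 × 10^-3 mol
n(NaHCO3) in each aliquot = 5.288 × 10^-3 mol (1:1 ratio)
n(NaHCO3) in the whole flask = 5.288 × 10^-3 × 100.0/10.00 = 0.05288 mol
mass of NaHCO3 = 0.05288 × 84.01 = 4.442 g

4.442 g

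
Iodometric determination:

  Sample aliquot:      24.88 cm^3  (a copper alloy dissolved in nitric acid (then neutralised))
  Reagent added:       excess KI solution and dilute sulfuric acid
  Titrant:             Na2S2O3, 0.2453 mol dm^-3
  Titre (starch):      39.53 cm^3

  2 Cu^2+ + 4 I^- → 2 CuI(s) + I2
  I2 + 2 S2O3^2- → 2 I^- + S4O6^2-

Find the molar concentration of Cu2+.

n(S2O3^2-) = 0.03953 × 0.2453 = 9.697 × 10^-3 mol
n(I2) = n(S2O3^2-)/2 = 4.848 × 10^-3 mol
From the 2:1 ratio, n(Cu2+) in the aliquot = 2/1 × 4.848 × 10^-3 = 9.697 × 10^-3 mol
[Cu2+] = 9.697 × 10^-3 / 0.02488 = 0.3897 mol/L

0.3897 mol/L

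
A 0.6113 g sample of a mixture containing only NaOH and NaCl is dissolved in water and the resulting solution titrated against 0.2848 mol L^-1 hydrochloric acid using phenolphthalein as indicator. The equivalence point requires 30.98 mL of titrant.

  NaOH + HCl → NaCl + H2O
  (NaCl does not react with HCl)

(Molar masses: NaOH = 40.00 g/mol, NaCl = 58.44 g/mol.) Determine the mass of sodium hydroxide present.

n(HCl) = 0.03098 × 0.2848 = 8.823 × 10^-3 mol
Let x = n(NaOH), y = n(NaCl).
Titrant: 1x = 8.823 × 10^-3;  mass: 40.00x + 58.44y = 0.6113
Solving, x = 8.823 × 10^-3 mol, y = 4.421 × 10^-3 mol
mass of NaOH = 8.823 × 10^-3 × 40.00 = 0.3529 g

0.3529 g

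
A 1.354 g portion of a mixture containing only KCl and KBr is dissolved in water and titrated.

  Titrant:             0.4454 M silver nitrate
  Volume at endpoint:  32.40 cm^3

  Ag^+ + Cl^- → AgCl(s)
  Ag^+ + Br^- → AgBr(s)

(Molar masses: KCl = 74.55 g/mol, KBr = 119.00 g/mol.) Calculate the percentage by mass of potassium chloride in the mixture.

45.00 %

n(AgNO3) = 0.03240 × 0.4454 = 0.01443 mol
Let x = n(KCl), y = n(KBr).
Titrant: 1x + 1y = 0.01443;  mass: 74.55x + 119.00y = 1.354
Solving, x = 8.173 × 10^-3 mol, y = 6.258 × 10^-3 mol
mass of KCl = 8.173 × 10^-3 × 74.55 = 0.6093 g
% KCl = 0.6093 / 1.354 × 100 = 45.00 %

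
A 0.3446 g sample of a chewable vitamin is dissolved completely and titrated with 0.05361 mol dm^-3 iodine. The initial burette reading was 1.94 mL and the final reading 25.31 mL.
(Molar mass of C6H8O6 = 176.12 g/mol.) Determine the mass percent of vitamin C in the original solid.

C6H8O6 + I2 → C6H6O6 + 2 HI
n(I2) = 0.02337 L × 0.05361 mol/L = 1.253 × 10^-3 mol
n(C6H8O6) = 1.253 × 10^-3 mol (1:1 ratio)
mass of C6H8O6 = 1.253 × 10^-3 × 176.12 g/mol = 0.2207 g
% C6H8O6 = 0.2207 / 0.3446 × 100 = 64.03 %

64.03 %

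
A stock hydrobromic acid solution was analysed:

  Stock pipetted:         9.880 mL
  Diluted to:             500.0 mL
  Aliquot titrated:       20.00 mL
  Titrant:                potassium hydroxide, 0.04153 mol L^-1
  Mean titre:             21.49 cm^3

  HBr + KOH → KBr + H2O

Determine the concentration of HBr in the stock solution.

n(KOH) = 0.02149 × 0.04153 = 8.925 × 10^-4 mol
n(HBr) in the aliquot = 8.925 × 10^-4 mol (1:1 ratio)
[HBr]_dilute = 8.925 × 10^-4 / 0.02000 = 0.04462 mol/L
Dilution factor = 500.0 / 9.880 = 50.61
[HBr]_stock = 0.04462 × 50.61 = 2.258 mol/L

2.258 mol/L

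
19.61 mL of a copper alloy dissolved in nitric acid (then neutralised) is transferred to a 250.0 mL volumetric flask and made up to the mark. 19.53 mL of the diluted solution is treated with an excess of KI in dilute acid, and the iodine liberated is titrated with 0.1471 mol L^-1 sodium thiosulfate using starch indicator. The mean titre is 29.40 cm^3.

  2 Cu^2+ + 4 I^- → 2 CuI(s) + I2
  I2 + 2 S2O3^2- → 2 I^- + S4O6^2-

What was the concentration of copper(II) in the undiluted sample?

2.823 mol/L

n(S2O3^2-) = 0.02940 × 0.1471 = 4.325 × 10^-3 mol
n(I2) = n(S2O3^2-)/2 = 2.162 × 10^-3 mol
From the 2:1 ratio, n(Cu2+) in the aliquot = 2/1 × 2.162 × 10^-3 = 4.325 × 10^-3 mol
[Cu2+]_dilute = 4.325 × 10^-3 / 0.01953 = 0.2214 mol/L
[Cu2+]_original = 0.2214 × 250.0/19.61 = 2.823 mol/L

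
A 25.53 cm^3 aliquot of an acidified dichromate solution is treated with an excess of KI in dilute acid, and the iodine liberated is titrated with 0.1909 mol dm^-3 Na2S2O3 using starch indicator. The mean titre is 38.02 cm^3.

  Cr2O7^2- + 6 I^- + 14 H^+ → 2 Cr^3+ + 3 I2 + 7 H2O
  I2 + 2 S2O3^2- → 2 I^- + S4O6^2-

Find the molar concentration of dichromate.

0.04738 mol/L

n(S2O3^2-) = 0.03802 × 0.1909 = 7.258 × 10^-3 mol
n(I2) = n(S2O3^2-)/2 = 3.629 × 10^-3 mol
From the 1:3 ratio, n(Cr2O7^2-) in the aliquot = 1/3 × 3.629 × 10^-3 = 1.210 × 10^-3 mol
[Cr2O7^2-] = 1.210 × 10^-3 / 0.02553 = 0.04738 mol/L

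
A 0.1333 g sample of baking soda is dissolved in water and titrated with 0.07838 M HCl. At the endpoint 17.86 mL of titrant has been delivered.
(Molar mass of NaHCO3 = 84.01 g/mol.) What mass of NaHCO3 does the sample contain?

0.1176 g

NaHCO3 + HCl → NaCl + H2O + CO2
n(HCl) = 0.01786 L × 0.07838 mol/L = 1.400 × 10^-3 mol
n(NaHCO3) = 1.400 × 10^-3 mol (1:1 ratio)
mass of NaHCO3 = 1.400 × 10^-3 × 84.01 g/mol = 0.1176 g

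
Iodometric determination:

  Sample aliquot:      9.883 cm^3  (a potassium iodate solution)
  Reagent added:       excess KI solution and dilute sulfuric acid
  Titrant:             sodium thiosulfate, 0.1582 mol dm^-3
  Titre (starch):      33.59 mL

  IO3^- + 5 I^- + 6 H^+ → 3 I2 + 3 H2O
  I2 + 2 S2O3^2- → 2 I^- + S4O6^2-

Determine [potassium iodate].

n(S2O3^2-) = 0.03359 × 0.1582 = 5.314 × 10^-3 mol
n(I2) = n(S2O3^2-)/2 = 2.657 × 10^-3 mol
From the 1:3 ratio, n(IO3^-) in the aliquot = 1/3 × 2.657 × 10^-3 = 8.857 × 10^-4 mol
[IO3^-] = 8.857 × 10^-4 / 0.009883 = 0.08961 mol/L

0.08961 mol/L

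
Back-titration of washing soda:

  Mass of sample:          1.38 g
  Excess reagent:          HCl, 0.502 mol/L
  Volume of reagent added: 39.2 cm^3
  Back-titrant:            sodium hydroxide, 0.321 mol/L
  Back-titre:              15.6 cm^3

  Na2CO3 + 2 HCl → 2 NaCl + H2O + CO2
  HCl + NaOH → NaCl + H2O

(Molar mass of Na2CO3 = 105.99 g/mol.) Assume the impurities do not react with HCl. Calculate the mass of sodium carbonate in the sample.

n(HCl) added = 0.0392 × 0.502 = 0.0197 mol
n(NaOH) used in back-titration = 0.0156 × 0.321 = 5.01 × 10^-3 mol
n(HCl) left over = 5.01 × 10^-3 mol (1:1 ratio)
n(HCl) consumed by analyte = 0.0197 − 5.01 × 10^-3 = 0.0147 mol
From the 1:2 ratio, n(Na2CO3) = 1/2 × 0.0147 = 7.34 × 10^-3 mol
mass of Na2CO3 = 7.34 × 10^-3 × 105.99 = 0.777 g

0.777 g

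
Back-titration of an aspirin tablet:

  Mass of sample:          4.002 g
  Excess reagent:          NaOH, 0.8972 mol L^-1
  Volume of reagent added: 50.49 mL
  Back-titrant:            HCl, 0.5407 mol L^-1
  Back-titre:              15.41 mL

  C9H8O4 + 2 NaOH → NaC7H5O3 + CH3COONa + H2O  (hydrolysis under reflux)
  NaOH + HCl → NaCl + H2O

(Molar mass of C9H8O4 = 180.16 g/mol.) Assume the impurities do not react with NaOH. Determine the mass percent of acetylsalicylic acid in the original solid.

n(NaOH) added = 0.05049 × 0.8972 = 0.04530 mol
n(HCl) used in back-titration = 0.01541 × 0.5407 = 8.332 × 10^-3 mol
n(NaOH) left over = 8.332 × 10^-3 mol (1:1 ratio)
n(NaOH) consumed by analyte = 0.04530 − 8.332 × 10^-3 = 0.03697 mol
From the 1:2 ratio, n(C9H8O4) = 1/2 × 0.03697 = 0.01848 mol
mass of C9H8O4 = 0.01848 × 180.16 = 3.330 g
% C9H8O4 = 3.330 / 4.002 × 100 = 83.21 %

83.21 %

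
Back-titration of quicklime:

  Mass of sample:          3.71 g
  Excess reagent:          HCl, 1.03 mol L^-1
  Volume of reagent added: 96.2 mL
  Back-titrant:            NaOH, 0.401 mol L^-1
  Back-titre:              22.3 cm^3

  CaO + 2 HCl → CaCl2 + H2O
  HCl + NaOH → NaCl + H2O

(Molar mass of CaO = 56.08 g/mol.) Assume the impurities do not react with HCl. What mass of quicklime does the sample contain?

2.53 g

n(HCl) added = 0.0962 × 1.03 = 0.0991 mol
n(NaOH) used in back-titration = 0.0223 × 0.401 = 8.94 × 10^-3 mol
n(HCl) left over = 8.94 × 10^-3 mol (1:1 ratio)
n(HCl) consumed by analyte = 0.0991 − 8.94 × 10^-3 = 0.0901 mol
From the 1:2 ratio, n(CaO) = 1/2 × 0.0901 = 0.0451 mol
mass of CaO = 0.0451 × 56.08 = 2.53 g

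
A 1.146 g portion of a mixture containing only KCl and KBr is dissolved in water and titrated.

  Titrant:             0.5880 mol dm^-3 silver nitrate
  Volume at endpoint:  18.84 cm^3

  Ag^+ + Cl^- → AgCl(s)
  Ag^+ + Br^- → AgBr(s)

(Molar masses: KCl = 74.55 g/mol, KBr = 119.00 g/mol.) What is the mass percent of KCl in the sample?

n(AgNO3) = 0.01884 × 0.5880 = 0.01108 mol
Let x = n(KCl), y = n(KBr).
Titrant: 1x + 1y = 0.01108;  mass: 74.55x + 119.00y = 1.146
Solving, x = 3.876 × 10^-3 mol, y = 7.202 × 10^-3 mol
mass of KCl = 3.876 × 10^-3 × 74.55 = 0.2889 g
% KCl = 0.2889 / 1.146 × 100 = 25.21 %

25.21 %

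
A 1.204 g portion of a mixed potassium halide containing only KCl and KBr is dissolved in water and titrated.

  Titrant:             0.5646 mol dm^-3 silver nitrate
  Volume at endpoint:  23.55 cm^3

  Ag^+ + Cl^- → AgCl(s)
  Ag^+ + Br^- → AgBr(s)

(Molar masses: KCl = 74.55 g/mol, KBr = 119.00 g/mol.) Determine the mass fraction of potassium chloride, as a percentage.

n(AgNO3) = 0.02355 × 0.5646 = 0.01330 mol
Let x = n(KCl), y = n(KBr).
Titrant: 1x + 1y = 0.01330;  mass: 74.55x + 119.00y = 1.204
Solving, x = 8.510 × 10^-3 mol, y = 4.786 × 10^-3 mol
mass of KCl = 8.510 × 10^-3 × 74.55 = 0.6344 g
% KCl = 0.6344 / 1.204 × 100 = 52.69 %

52.69 %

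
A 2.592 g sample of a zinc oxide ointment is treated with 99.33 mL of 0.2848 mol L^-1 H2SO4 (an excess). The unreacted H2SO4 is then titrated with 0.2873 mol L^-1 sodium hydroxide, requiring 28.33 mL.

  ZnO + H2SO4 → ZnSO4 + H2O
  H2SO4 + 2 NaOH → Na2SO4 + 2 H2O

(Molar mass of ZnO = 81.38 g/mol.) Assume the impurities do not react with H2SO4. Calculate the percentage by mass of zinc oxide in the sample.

n(H2SO4) added = 0.09933 × 0.2848 = 0.02829 mol
n(NaOH) used in back-titration = 0.02833 × 0.2873 = 8.139 × 10^-3 mol
From the 1:2 ratio, n(H2SO4) left over = 1/2 × 8.139 × 10^-3 = 4.070 × 10^-3 mol
n(H2SO4) consumed by analyte = 0.02829 − 4.070 × 10^-3 = 0.02422 mol
n(ZnO) = 0.02422 mol (1:1 ratio)
mass of ZnO = 0.02422 × 81.38 = 1.971 g
% ZnO = 1.971 / 2.592 × 100 = 76.04 %

76.04 %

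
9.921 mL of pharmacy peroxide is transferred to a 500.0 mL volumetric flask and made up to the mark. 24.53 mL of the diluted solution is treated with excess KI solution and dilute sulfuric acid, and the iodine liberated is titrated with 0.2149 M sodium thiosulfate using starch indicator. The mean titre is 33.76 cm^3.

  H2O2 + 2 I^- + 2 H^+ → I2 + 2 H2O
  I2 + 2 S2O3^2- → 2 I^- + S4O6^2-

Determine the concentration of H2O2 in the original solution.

7.453 M

n(S2O3^2-) = 0.03376 × 0.2149 = 7.255 × 10^-3 mol
n(I2) = n(S2O3^2-)/2 = 3.628 × 10^-3 mol
n(H2O2) in the aliquot = 3.628 × 10^-3 mol (1:1 ratio)
[H2O2]_dilute = 3.628 × 10^-3 / 0.02453 = 0.1479 mol/L
[H2O2]_original = 0.1479 × 500.0/9.921 = 7.453 mol/L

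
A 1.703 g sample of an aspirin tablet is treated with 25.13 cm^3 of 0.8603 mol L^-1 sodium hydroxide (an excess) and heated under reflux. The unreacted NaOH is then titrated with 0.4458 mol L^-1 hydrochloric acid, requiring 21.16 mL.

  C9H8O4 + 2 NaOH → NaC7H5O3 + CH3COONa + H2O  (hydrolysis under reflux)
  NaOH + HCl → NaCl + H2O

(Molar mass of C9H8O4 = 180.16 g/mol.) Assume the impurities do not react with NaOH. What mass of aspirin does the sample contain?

1.098 g

n(NaOH) added = 0.02513 × 0.8603 = 0.02162 mol
n(HCl) used in back-titration = 0.02116 × 0.4458 = 9.433 × 10^-3 mol
n(NaOH) left over = 9.433 × 10^-3 mol (1:1 ratio)
n(NaOH) consumed by analyte = 0.02162 − 9.433 × 10^-3 = 0.01219 mol
From the 1:2 ratio, n(C9H8O4) = 1/2 × 0.01219 = 6.093 × 10^-3 mol
mass of C9H8O4 = 6.093 × 10^-3 × 180.16 = 1.098 g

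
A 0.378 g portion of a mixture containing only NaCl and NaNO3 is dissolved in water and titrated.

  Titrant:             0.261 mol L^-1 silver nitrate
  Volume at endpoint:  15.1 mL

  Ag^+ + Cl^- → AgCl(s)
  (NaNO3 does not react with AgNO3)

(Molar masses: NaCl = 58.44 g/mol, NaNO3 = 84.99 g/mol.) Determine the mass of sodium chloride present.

0.230 g

n(AgNO3) = 0.0151 × 0.261 = 3.94 × 10^-3 mol
Let x = n(NaCl), y = n(NaNO3).
Titrant: 1x = 3.94 × 10^-3;  mass: 58.44x + 84.99y = 0.378
Solving, x = 3.94 × 10^-3 mol, y = 1.74 × 10^-3 mol
mass of NaCl = 3.94 × 10^-3 × 58.44 = 0.230 g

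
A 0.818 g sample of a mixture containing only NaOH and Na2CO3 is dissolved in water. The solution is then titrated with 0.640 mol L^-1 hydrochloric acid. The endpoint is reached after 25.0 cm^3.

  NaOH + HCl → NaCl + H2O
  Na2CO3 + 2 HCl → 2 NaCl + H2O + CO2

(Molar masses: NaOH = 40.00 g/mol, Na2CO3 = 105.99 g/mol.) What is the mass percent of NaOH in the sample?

11.3 %

n(HCl) = 0.0250 × 0.640 = 0.0160 mol
Let x = n(NaOH), y = n(Na2CO3).
Titrant: 1x + 2y = 0.0160;  mass: 40.00x + 105.99y = 0.818
Solving, x = 2.30 × 10^-3 mol, y = 6.85 × 10^-3 mol
mass of NaOH = 2.30 × 10^-3 × 40.00 = 0.0921 g
% NaOH = 0.0921 / 0.818 × 100 = 11.3 %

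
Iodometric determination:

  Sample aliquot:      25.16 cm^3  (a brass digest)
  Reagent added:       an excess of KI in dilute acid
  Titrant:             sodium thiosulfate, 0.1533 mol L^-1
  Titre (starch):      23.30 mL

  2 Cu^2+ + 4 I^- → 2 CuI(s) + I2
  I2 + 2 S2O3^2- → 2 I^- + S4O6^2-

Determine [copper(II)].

n(S2O3^2-) = 0.02330 × 0.1533 = 3.572 × 10^-3 mol
n(I2) = n(S2O3^2-)/2 = 1.786 × 10^-3 mol
From the 2:1 ratio, n(Cu2+) in the aliquot = 2/1 × 1.786 × 10^-3 = 3.572 × 10^-3 mol
[Cu2+] = 3.572 × 10^-3 / 0.02516 = 0.1420 mol/L

0.1420 mol/L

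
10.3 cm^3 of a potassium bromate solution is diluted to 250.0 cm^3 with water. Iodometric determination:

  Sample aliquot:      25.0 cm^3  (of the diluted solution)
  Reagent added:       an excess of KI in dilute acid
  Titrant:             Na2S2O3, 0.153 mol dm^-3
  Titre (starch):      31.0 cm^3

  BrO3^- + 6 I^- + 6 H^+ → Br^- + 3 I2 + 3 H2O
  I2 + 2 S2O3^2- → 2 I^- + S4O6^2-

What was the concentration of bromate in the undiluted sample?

n(S2O3^2-) = 0.0310 × 0.153 = 4.74 × 10^-3 mol
n(I2) = n(S2O3^2-)/2 = 2.37 × 10^-3 mol
From the 1:3 ratio, n(BrO3^-) in the aliquot = 1/3 × 2.37 × 10^-3 = 7.91 × 10^-4 mol
[BrO3^-]_dilute = 7.91 × 10^-4 / 0.0250 = 0.0316 mol/L
[BrO3^-]_original = 0.0316 × 250.0/10.3 = 0.767 mol/L

0.767 mol/L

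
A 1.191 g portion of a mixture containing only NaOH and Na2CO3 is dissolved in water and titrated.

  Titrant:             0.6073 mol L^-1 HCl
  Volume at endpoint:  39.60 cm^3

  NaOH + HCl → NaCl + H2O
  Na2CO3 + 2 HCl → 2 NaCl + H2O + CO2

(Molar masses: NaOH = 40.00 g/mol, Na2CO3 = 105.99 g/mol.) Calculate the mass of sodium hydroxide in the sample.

0.2570 g

n(HCl) = 0.03960 × 0.6073 = 0.02405 mol
Let x = n(NaOH), y = n(Na2CO3).
Titrant: 1x + 2y = 0.02405;  mass: 40.00x + 105.99y = 1.191
Solving, x = 6.424 × 10^-3 mol, y = 8.812 × 10^-3 mol
mass of NaOH = 6.424 × 10^-3 × 40.00 = 0.2570 g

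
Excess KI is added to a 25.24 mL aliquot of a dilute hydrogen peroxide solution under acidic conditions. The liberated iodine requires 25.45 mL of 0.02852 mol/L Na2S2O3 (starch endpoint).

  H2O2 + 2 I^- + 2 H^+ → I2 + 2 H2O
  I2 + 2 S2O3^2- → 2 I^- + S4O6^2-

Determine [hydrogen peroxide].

n(S2O3^2-) = 0.02545 × 0.02852 = 7.258 × 10^-4 mol
n(I2) = n(S2O3^2-)/2 = 3.629 × 10^-4 mol
n(H2O2) in the aliquot = 3.629 × 10^-4 mol (1:1 ratio)
[H2O2] = 3.629 × 10^-4 / 0.02524 = 0.01438 mol/L

0.01438 mol/L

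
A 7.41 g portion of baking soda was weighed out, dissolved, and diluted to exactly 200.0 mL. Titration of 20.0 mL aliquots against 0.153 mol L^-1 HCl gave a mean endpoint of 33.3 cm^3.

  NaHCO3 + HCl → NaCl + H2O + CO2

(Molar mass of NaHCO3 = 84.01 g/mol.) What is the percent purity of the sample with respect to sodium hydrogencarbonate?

n(HCl) per titration = 0.0333 × 0.153 = 5.09 × 10^-3 mol
n(NaHCO3) in each aliquot = 5.09 × 10^-3 mol (1:1 ratio)
n(NaHCO3) in the whole flask = 5.09 × 10^-3 × 200.0/20.0 = 0.0509 mol
mass of NaHCO3 = 0.0509 × 84.01 = 4.28 g
% NaHCO3 = 4.28 / 7.41 × 100 = 57.8 %

57.8 %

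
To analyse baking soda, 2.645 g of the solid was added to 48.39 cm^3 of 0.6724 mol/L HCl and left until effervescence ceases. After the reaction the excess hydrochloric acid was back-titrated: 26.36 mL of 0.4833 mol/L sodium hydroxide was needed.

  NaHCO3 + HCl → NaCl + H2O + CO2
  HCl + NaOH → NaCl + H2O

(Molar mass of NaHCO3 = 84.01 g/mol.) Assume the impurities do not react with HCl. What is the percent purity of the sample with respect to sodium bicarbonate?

n(HCl) added = 0.04839 × 0.6724 = 0.03254 mol
n(NaOH) used in back-titration = 0.02636 × 0.4833 = 0.01274 mol
n(HCl) left over = 0.01274 mol (1:1 ratio)
n(HCl) consumed by analyte = 0.03254 − 0.01274 = 0.01980 mol
n(NaHCO3) = 0.01980 mol (1:1 ratio)
mass of NaHCO3 = 0.01980 × 84.01 = 1.663 g
% NaHCO3 = 1.663 / 2.645 × 100 = 62.88 %

62.88 %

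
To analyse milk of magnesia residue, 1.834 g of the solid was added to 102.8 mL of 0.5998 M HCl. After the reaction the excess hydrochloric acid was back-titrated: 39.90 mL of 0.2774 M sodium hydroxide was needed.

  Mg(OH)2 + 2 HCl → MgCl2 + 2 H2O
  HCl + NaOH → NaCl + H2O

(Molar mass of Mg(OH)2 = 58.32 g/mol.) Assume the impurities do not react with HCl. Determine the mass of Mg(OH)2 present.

1.475 g

n(HCl) added = 0.1028 × 0.5998 = 0.06166 mol
n(NaOH) used in back-titration = 0.03990 × 0.2774 = 0.01107 mol
n(HCl) left over = 0.01107 mol (1:1 ratio)
n(HCl) consumed by analyte = 0.06166 − 0.01107 = 0.05059 mol
From the 1:2 ratio, n(Mg(OH)2) = 1/2 × 0.05059 = 0.02530 mol
mass of Mg(OH)2 = 0.02530 × 58.32 = 1.475 g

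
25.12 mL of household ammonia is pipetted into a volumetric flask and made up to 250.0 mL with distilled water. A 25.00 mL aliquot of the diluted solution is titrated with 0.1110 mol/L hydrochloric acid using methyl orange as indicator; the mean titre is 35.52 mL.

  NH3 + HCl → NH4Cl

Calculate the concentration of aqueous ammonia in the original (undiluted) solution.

n(HCl) = 0.03552 × 0.1110 = 3.943 × 10^-3 mol
n(NH3) in the aliquot = 3.943 × 10^-3 mol (1:1 ratio)
[NH3]_dilute = 3.943 × 10^-3 / 0.02500 = 0.1577 mol/L
Dilution factor = 250.0 / 25.12 = 9.952
[NH3]_stock = 0.1577 × 9.952 = 1.570 mol/L

1.570 mol/L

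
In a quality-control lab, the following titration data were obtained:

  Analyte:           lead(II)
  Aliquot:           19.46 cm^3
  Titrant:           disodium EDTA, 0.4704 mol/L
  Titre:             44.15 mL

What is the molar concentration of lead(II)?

1.067 mol/L

Pb^2+ + EDTA^4- → [Pb(EDTA)]^2-
n(EDTA) = 0.04415 L × 0.4704 mol/L = 0.02077 mol
n(Pb2+) = 0.02077 mol (1:1 mole ratio)
[Pb2+] = 0.02077 mol / 0.01946 L = 1.067 mol/L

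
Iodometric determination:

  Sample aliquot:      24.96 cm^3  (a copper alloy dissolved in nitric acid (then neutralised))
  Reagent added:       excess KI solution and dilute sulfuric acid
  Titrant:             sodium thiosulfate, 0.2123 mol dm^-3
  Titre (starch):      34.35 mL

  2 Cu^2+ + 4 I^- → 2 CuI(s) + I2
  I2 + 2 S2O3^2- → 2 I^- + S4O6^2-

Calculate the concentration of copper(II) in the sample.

n(S2O3^2-) = 0.03435 × 0.2123 = 7.293 × 10^-3 mol
n(I2) = n(S2O3^2-)/2 = 3.646 × 10^-3 mol
From the 2:1 ratio, n(Cu2+) in the aliquot = 2/1 × 3.646 × 10^-3 = 7.293 × 10^-3 mol
[Cu2+] = 7.293 × 10^-3 / 0.02496 = 0.2922 mol/L

0.2922 mol/L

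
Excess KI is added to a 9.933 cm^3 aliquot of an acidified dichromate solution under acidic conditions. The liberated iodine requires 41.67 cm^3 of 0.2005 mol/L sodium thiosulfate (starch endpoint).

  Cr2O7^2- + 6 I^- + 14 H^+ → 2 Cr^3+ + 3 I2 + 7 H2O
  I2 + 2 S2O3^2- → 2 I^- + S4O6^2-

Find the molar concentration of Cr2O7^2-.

0.1402 mol/L

n(S2O3^2-) = 0.04167 × 0.2005 = 8.355 × 10^-3 mol
n(I2) = n(S2O3^2-)/2 = 4.177 × 10^-3 mol
From the 1:3 ratio, n(Cr2O7^2-) in the aliquot = 1/3 × 4.177 × 10^-3 = 1.392 × 10^-3 mol
[Cr2O7^2-] = 1.392 × 10^-3 / 0.009933 = 0.1402 mol/L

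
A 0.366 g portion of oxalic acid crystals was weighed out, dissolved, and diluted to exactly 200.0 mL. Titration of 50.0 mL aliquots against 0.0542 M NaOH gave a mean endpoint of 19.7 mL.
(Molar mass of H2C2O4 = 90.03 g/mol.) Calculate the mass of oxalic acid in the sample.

0.192 g

H2C2O4 + 2 NaOH → Na2C2O4 + 2 H2O
n(NaOH) per titration = 0.0197 × 0.0542 = 1.07 × 10^-3 mol
From the 1:2 ratio, n(H2C2O4) in each aliquot = 1/2 × 1.07 × 10^-3 = 5.34 × 10^-4 mol
n(H2C2O4) in the whole flask = 5.34 × 10^-4 × 200.0/50.0 = 2.14 × 10^-3 mol
mass of H2C2O4 = 2.14 × 10^-3 × 90.03 = 0.192 g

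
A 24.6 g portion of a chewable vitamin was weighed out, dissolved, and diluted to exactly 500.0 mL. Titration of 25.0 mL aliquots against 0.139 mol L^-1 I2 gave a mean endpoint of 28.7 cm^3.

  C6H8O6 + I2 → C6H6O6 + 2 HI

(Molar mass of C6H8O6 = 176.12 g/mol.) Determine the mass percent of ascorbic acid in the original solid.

57.1 %

n(I2) per titration = 0.0287 × 0.139 = 3.99 × 10^-3 mol
n(C6H8O6) in each aliquot = 3.99 × 10^-3 mol (1:1 ratio)
n(C6H8O6) in the whole flask = 3.99 × 10^-3 × 500.0/25.0 = 0.0798 mol
mass of C6H8O6 = 0.0798 × 176.12 = 14.1 g
% C6H8O6 = 14.1 / 24.6 × 100 = 57.1 %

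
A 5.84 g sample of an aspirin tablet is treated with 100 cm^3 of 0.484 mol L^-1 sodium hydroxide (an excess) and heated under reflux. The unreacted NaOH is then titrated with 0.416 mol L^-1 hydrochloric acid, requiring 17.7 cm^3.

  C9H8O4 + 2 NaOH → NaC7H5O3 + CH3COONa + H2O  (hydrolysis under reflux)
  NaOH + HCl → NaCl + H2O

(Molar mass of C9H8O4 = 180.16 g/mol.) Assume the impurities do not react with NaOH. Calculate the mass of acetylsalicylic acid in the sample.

3.70 g

n(NaOH) added = 0.100 × 0.484 = 0.0484 mol
n(HCl) used in back-titration = 0.0177 × 0.416 = 7.36 × 10^-3 mol
n(NaOH) left over = 7.36 × 10^-3 mol (1:1 ratio)
n(NaOH) consumed by analyte = 0.0484 − 7.36 × 10^-3 = 0.0410 mol
From the 1:2 ratio, n(C9H8O4) = 1/2 × 0.0410 = 0.0205 mol
mass of C9H8O4 = 0.0205 × 180.16 = 3.70 g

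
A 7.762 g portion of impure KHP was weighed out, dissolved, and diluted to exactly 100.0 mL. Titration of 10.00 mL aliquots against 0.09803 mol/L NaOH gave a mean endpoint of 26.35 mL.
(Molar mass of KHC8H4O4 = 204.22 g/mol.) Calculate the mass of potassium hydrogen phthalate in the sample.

5.275 g

KHC8H4O4 + NaOH → KNaC8H4O4 + H2O
n(NaOH) per titration = 0.02635 × 0.09803 = 2.583 × 10^-3 mol
n(KHC8H4O4) in each aliquot = 2.583 × 10^-3 mol (1:1 ratio)
n(KHC8H4O4) in the whole flask = 2.583 × 10^-3 × 100.0/10.00 = 0.02583 mol
mass of KHC8H4O4 = 0.02583 × 204.22 = 5.275 g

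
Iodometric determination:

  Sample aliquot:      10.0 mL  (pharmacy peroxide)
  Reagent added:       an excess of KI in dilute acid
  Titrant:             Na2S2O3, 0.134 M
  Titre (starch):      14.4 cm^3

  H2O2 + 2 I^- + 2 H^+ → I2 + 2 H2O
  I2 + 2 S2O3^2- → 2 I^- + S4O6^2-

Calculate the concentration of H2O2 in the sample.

0.0965 M

n(S2O3^2-) = 0.0144 × 0.134 = 1.93 × 10^-3 mol
n(I2) = n(S2O3^2-)/2 = 9.65 × 10^-4 mol
n(H2O2) in the aliquot = 9.65 × 10^-4 mol (1:1 ratio)
[H2O2] = 9.65 × 10^-4 / 0.0100 = 0.0965 mol/L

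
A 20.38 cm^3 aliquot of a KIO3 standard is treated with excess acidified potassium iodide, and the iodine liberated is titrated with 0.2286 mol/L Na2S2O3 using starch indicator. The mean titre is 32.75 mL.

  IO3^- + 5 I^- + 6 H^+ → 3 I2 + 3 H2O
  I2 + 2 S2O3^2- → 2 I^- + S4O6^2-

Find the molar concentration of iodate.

0.06123 mol/L

n(S2O3^2-) = 0.03275 × 0.2286 = 7.487 × 10^-3 mol
n(I2) = n(S2O3^2-)/2 = 3.743 × 10^-3 mol
From the 1:3 ratio, n(IO3^-) in the aliquot = 1/3 × 3.743 × 10^-3 = 1.248 × 10^-3 mol
[IO3^-] = 1.248 × 10^-3 / 0.02038 = 0.06123 mol/L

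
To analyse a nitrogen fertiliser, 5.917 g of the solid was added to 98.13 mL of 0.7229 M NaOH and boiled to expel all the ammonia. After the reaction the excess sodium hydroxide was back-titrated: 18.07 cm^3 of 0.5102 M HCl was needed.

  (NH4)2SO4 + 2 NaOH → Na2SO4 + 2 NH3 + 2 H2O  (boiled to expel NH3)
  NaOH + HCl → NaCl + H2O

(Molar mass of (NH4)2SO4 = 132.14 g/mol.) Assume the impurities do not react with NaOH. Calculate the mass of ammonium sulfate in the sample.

n(NaOH) added = 0.09813 × 0.7229 = 0.07094 mol
n(HCl) used in back-titration = 0.01807 × 0.5102 = 9.219 × 10^-3 mol
n(NaOH) left over = 9.219 × 10^-3 mol (1:1 ratio)
n(NaOH) consumed by analyte = 0.07094 − 9.219 × 10^-3 = 0.06172 mol
From the 1:2 ratio, n((NH4)2SO4) = 1/2 × 0.06172 = 0.03086 mol
mass of (NH4)2SO4 = 0.03086 × 132.14 = 4.078 g

4.078 g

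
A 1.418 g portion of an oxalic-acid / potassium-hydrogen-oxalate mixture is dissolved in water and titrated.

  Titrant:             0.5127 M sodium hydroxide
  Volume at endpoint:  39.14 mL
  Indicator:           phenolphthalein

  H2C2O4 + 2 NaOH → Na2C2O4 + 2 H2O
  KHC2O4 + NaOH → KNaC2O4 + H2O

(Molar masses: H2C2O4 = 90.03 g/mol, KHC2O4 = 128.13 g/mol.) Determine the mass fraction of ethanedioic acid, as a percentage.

n(NaOH) = 0.03914 × 0.5127 = 0.02007 mol
Let x = n(H2C2O4), y = n(KHC2O4).
Titrant: 2x + 1y = 0.02007;  mass: 90.03x + 128.13y = 1.418
Solving, x = 6.937 × 10^-3 mol, y = 6.192 × 10^-3 mol
mass of H2C2O4 = 6.937 × 10^-3 × 90.03 = 0.6246 g
% H2C2O4 = 0.6246 / 1.418 × 100 = 44.05 %

44.05 %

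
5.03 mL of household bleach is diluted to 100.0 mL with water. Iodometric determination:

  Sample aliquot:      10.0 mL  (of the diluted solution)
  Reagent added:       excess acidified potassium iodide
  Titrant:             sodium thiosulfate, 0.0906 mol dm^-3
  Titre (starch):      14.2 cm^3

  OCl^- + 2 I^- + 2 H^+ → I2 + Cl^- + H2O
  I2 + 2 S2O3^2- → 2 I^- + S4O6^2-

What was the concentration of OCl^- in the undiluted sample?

1.28 mol/L

n(S2O3^2-) = 0.0142 × 0.0906 = 1.29 × 10^-3 mol
n(I2) = n(S2O3^2-)/2 = 6.43 × 10^-4 mol
n(OCl^-) in the aliquot = 6.43 × 10^-4 mol (1:1 ratio)
[OCl^-]_dilute = 6.43 × 10^-4 / 0.0100 = 0.0643 mol/L
[OCl^-]_original = 0.0643 × 100.0/5.03 = 1.28 mol/L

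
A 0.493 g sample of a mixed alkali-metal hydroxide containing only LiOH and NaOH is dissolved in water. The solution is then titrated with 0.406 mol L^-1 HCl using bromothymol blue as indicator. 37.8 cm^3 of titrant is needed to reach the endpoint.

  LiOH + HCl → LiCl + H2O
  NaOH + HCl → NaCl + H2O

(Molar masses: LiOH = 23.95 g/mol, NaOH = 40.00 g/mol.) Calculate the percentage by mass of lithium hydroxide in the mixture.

36.6 %

n(HCl) = 0.0378 × 0.406 = 0.0153 mol
Let x = n(LiOH), y = n(NaOH).
Titrant: 1x + 1y = 0.0153;  mass: 23.95x + 40.00y = 0.493
Solving, x = 7.53 × 10^-3 mol, y = 7.82 × 10^-3 mol
mass of LiOH = 7.53 × 10^-3 × 23.95 = 0.180 g
% LiOH = 0.180 / 0.493 × 100 = 36.6 %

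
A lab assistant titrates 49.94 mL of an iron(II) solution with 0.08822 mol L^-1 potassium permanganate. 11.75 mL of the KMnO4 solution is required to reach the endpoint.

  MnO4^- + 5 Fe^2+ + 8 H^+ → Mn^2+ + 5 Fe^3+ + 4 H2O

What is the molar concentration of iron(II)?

0.1038 mol/L

n(KMnO4) = 0.01175 L × 0.08822 mol/L = 1.037 × 10^-3 mol
From the 5:1 mole ratio, n(Fe2+) = 5/1 × 1.037 × 10^-3 = 5.183 × 10^-3 mol
[Fe2+] = 5.183 × 10^-3 mol / 0.04994 L = 0.1038 mol/L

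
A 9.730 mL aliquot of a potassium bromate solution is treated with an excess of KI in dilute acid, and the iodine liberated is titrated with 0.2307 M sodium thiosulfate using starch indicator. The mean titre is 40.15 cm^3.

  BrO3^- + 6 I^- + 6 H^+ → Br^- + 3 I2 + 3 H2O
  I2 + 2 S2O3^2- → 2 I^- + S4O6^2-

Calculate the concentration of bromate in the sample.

0.1587 M

n(S2O3^2-) = 0.04015 × 0.2307 = 9.263 × 10^-3 mol
n(I2) = n(S2O3^2-)/2 = 4.631 × 10^-3 mol
From the 1:3 ratio, n(BrO3^-) in the aliquot = 1/3 × 4.631 × 10^-3 = 1.544 × 10^-3 mol
[BrO3^-] = 1.544 × 10^-3 / 0.009730 = 0.1587 mol/L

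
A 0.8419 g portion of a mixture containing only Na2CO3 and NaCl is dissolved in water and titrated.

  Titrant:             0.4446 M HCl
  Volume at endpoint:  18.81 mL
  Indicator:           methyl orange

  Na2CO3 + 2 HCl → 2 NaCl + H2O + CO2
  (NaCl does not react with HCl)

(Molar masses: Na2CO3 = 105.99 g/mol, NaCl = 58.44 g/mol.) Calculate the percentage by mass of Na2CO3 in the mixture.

n(HCl) = 0.01881 × 0.4446 = 8.363 × 10^-3 mol
Let x = n(Na2CO3), y = n(NaCl).
Titrant: 2x = 8.363 × 10^-3;  mass: 105.99x + 58.44y = 0.8419
Solving, x = 4.181 × 10^-3 mol, y = 6.822 × 10^-3 mol
mass of Na2CO3 = 4.181 × 10^-3 × 105.99 = 0.4432 g
% Na2CO3 = 0.4432 / 0.8419 × 100 = 52.64 %

52.64 %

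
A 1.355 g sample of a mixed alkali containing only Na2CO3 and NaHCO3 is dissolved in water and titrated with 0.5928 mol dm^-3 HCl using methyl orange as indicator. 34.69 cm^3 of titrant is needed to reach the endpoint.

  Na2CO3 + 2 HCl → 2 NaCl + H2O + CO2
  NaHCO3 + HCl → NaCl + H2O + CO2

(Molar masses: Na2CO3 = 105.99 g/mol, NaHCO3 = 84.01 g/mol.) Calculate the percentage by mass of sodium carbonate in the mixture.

46.99 %

n(HCl) = 0.03469 × 0.5928 = 0.02056 mol
Let x = n(Na2CO3), y = n(NaHCO3).
Titrant: 2x + 1y = 0.02056;  mass: 105.99x + 84.01y = 1.355
Solving, x = 6.007 × 10^-3 mol, y = 8.551 × 10^-3 mol
mass of Na2CO3 = 6.007 × 10^-3 × 105.99 = 0.6367 g
% Na2CO3 = 0.6367 / 1.355 × 100 = 46.99 %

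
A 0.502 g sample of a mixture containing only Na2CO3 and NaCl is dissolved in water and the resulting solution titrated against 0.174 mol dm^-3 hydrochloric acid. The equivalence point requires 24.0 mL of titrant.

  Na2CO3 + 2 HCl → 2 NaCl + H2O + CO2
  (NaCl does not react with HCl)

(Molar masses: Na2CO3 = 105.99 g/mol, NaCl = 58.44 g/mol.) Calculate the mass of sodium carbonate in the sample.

n(HCl) = 0.0240 × 0.174 = 4.18 × 10^-3 mol
Let x = n(Na2CO3), y = n(NaCl).
Titrant: 2x = 4.18 × 10^-3;  mass: 105.99x + 58.44y = 0.502
Solving, x = 2.09 × 10^-3 mol, y = 4.80 × 10^-3 mol
mass of Na2CO3 = 2.09 × 10^-3 × 105.99 = 0.221 g

0.221 g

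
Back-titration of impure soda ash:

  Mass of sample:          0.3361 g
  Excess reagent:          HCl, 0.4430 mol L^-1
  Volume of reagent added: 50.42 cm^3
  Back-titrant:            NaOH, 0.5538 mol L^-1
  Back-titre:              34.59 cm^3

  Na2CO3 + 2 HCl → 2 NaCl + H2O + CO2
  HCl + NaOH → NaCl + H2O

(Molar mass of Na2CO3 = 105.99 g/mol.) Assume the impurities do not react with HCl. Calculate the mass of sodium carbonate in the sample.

0.1685 g

n(HCl) added = 0.05042 × 0.4430 = 0.02234 mol
n(NaOH) used in back-titration = 0.03459 × 0.5538 = 0.01916 mol
n(HCl) left over = 0.01916 mol (1:1 ratio)
n(HCl) consumed by analyte = 0.02234 − 0.01916 = 3.180 × 10^-3 mol
From the 1:2 ratio, n(Na2CO3) = 1/2 × 3.180 × 10^-3 = 1.590 × 10^-3 mol
mass of Na2CO3 = 1.590 × 10^-3 × 105.99 = 0.1685 g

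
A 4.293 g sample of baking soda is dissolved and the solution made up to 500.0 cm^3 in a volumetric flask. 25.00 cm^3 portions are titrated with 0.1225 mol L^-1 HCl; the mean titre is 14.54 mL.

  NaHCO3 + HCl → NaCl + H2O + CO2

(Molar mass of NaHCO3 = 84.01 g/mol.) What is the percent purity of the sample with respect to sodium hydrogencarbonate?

69.71 %

n(HCl) per titration = 0.01454 × 0.1225 = 1.781 × 10^-3 mol
n(NaHCO3) in each aliquot = 1.781 × 10^-3 mol (1:1 ratio)
n(NaHCO3) in the whole flask = 1.781 × 10^-3 × 500.0/25.00 = 0.03562 mol
mass of NaHCO3 = 0.03562 × 84.01 = 2.993 g
% NaHCO3 = 2.993 / 4.293 × 100 = 69.71 %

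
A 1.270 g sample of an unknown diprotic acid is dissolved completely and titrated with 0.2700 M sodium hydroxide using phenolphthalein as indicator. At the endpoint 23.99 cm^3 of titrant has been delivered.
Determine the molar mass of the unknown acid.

n(NaOH) = 0.02399 L × 0.2700 mol/L = 6.477 × 10^-3 mol
From the 1:2 ratio, n(H2A) = 1/2 × 6.477 × 10^-3 = 3.239 × 10^-3 mol
M = m / n = 1.270 g / 3.239 × 10^-3 mol = 392.1 g/mol

392.1 g/mol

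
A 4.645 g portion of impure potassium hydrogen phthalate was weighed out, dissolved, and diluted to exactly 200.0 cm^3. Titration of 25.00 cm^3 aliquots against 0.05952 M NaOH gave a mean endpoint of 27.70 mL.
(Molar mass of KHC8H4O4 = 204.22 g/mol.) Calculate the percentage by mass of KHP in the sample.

57.99 %

KHC8H4O4 + NaOH → KNaC8H4O4 + H2O
n(NaOH) per titration = 0.02770 × 0.05952 = 1.649 × 10^-3 mol
n(KHC8H4O4) in each aliquot = 1.649 × 10^-3 mol (1:1 ratio)
n(KHC8H4O4) in the whole flask = 1.649 × 10^-3 × 200.0/25.00 = 0.01319 mol
mass of KHC8H4O4 = 0.01319 × 204.22 = 2.694 g
% KHC8H4O4 = 2.694 / 4.645 × 100 = 57.99 %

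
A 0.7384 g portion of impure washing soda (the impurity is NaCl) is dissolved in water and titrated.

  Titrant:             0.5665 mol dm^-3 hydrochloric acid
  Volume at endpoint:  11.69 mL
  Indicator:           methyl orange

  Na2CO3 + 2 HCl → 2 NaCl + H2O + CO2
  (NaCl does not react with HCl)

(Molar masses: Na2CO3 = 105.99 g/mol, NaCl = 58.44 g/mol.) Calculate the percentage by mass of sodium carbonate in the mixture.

n(HCl) = 0.01169 × 0.5665 = 6.622 × 10^-3 mol
Let x = n(Na2CO3), y = n(NaCl).
Titrant: 2x = 6.622 × 10^-3;  mass: 105.99x + 58.44y = 0.7384
Solving, x = 3.311 × 10^-3 mol, y = 6.630 × 10^-3 mol
mass of Na2CO3 = 3.311 × 10^-3 × 105.99 = 0.3510 g
% Na2CO3 = 0.3510 / 0.7384 × 100 = 47.53 %

47.53 %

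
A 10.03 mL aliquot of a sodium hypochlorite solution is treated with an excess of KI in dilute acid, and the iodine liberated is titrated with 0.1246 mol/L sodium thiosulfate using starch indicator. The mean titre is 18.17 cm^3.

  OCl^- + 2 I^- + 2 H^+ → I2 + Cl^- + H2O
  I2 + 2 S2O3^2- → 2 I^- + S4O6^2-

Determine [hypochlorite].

0.1129 mol/L

n(S2O3^2-) = 0.01817 × 0.1246 = 2.264 × 10^-3 mol
n(I2) = n(S2O3^2-)/2 = 1.132 × 10^-3 mol
n(OCl^-) in the aliquot = 1.132 × 10^-3 mol (1:1 ratio)
[OCl^-] = 1.132 × 10^-3 / 0.01003 = 0.1129 mol/L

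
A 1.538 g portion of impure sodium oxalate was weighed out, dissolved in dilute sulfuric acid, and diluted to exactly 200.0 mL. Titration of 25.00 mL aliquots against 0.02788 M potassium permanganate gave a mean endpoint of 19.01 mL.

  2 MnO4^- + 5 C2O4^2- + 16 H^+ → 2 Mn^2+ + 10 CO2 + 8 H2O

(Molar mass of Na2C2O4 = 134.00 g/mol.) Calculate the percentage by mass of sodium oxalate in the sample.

92.35 %

n(KMnO4) per titration = 0.01901 × 0.02788 = 5.300 × 10^-4 mol
From the 5:2 ratio, n(Na2C2O4) in each aliquot = 5/2 × 5.300 × 10^-4 = 1.325 × 10^-3 mol
n(Na2C2O4) in the whole flask = 1.325 × 10^-3 × 200.0/25.00 = 0.01060 mol
mass of Na2C2O4 = 0.01060 × 134.00 = 1.420 g
% Na2C2O4 = 1.420 / 1.538 × 100 = 92.35 %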